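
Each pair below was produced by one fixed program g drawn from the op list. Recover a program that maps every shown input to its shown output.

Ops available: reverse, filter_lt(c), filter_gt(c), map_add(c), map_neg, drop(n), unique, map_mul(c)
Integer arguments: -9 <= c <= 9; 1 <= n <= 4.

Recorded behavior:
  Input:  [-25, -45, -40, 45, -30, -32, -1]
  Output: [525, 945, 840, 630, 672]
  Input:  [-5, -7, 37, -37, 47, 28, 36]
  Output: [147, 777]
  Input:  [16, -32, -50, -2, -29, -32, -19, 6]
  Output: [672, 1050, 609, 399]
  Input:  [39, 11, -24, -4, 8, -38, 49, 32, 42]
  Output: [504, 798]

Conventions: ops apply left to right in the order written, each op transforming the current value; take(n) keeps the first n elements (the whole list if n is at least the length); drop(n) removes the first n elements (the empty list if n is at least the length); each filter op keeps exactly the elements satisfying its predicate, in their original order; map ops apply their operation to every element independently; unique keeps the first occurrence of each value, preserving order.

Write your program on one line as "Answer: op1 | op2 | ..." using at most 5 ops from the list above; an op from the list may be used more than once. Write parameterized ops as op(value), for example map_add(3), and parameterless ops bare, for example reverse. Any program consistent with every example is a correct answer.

filter_lt(-5) | map_mul(3) | map_mul(7) | map_neg | unique

Check, running the answer program on each example:
  [-25, -45, -40, 45, -30, -32, -1] -> [-25, -45, -40, -30, -32] -> [-75, -135, -120, -90, -96] -> [-525, -945, -840, -630, -672] -> [525, 945, 840, 630, 672] -> [525, 945, 840, 630, 672]
  [-5, -7, 37, -37, 47, 28, 36] -> [-7, -37] -> [-21, -111] -> [-147, -777] -> [147, 777] -> [147, 777]
  [16, -32, -50, -2, -29, -32, -19, 6] -> [-32, -50, -29, -32, -19] -> [-96, -150, -87, -96, -57] -> [-672, -1050, -609, -672, -399] -> [672, 1050, 609, 672, 399] -> [672, 1050, 609, 399]
  [39, 11, -24, -4, 8, -38, 49, 32, 42] -> [-24, -38] -> [-72, -114] -> [-504, -798] -> [504, 798] -> [504, 798]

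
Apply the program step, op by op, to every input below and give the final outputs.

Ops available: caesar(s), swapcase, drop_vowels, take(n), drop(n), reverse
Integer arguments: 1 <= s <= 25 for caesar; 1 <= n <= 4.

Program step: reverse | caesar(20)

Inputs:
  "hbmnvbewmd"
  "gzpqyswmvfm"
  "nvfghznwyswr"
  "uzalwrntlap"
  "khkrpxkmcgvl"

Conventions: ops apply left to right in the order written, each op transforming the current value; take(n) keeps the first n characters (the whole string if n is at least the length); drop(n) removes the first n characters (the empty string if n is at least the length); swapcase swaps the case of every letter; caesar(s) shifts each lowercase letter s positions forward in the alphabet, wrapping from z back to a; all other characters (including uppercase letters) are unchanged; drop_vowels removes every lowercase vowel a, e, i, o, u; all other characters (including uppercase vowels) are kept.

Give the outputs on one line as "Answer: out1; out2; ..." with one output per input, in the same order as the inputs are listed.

Execution, op by op:
  "hbmnvbewmd" -> "dmwebvnmbh" -> "xgqyvphgvb"
  "gzpqyswmvfm" -> "mfvmwsyqpzg" -> "gzpgqmskjta"
  "nvfghznwyswr" -> "rwsywnzhgfvn" -> "lqmsqhtbazph"
  "uzalwrntlap" -> "paltnrwlazu" -> "jufnhlqfuto"
  "khkrpxkmcgvl" -> "lvgcmkxprkhk" -> "fpawgerjlebe"

"xgqyvphgvb"; "gzpgqmskjta"; "lqmsqhtbazph"; "jufnhlqfuto"; "fpawgerjlebe"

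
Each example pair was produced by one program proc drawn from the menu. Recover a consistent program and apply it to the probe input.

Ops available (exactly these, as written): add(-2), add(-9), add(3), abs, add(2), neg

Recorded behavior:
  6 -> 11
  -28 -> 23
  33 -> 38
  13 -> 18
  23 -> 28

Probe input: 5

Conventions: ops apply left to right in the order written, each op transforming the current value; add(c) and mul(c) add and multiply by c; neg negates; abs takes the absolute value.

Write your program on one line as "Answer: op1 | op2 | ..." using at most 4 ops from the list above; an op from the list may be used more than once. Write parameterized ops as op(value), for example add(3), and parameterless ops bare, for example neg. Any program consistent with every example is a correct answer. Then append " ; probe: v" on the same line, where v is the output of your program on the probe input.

add(2) | add(3) | abs ; probe: 10

Check, running the answer program on each example:
  6 -> 8 -> 11 -> 11
  -28 -> -26 -> -23 -> 23
  33 -> 35 -> 38 -> 38
  13 -> 15 -> 18 -> 18
  23 -> 25 -> 28 -> 28
  probe: 5 -> 7 -> 10 -> 10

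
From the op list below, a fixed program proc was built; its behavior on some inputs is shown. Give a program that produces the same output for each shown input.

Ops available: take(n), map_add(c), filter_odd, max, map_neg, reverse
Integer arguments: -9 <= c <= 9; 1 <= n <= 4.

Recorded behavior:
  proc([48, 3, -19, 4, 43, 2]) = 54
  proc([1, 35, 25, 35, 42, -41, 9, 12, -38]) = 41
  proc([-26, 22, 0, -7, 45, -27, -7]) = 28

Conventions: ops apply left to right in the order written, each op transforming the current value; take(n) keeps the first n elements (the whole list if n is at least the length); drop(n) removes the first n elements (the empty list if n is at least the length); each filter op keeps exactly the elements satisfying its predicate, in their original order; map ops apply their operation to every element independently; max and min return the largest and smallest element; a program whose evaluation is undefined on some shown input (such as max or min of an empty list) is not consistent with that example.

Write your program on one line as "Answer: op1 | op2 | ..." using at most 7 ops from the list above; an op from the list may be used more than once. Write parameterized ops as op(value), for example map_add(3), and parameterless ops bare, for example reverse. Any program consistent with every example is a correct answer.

map_neg | take(3) | map_add(-6) | reverse | map_neg | max

Check, running the answer program on each example:
  [48, 3, -19, 4, 43, 2] -> [-48, -3, 19, -4, -43, -2] -> [-48, -3, 19] -> [-54, -9, 13] -> [13, -9, -54] -> [-13, 9, 54] -> 54
  [1, 35, 25, 35, 42, -41, 9, 12, -38] -> [-1, -35, -25, -35, -42, 41, -9, -12, 38] -> [-1, -35, -25] -> [-7, -41, -31] -> [-31, -41, -7] -> [31, 41, 7] -> 41
  [-26, 22, 0, -7, 45, -27, -7] -> [26, -22, 0, 7, -45, 27, 7] -> [26, -22, 0] -> [20, -28, -6] -> [-6, -28, 20] -> [6, 28, -20] -> 28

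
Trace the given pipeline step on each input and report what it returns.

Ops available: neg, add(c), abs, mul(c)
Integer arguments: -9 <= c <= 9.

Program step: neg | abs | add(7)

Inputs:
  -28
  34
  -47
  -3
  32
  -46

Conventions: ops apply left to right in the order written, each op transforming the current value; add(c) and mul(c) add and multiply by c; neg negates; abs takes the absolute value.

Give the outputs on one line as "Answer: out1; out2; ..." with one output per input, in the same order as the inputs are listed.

35; 41; 54; 10; 39; 53

Execution, op by op:
  -28 -> 28 -> 28 -> 35
  34 -> -34 -> 34 -> 41
  -47 -> 47 -> 47 -> 54
  -3 -> 3 -> 3 -> 10
  32 -> -32 -> 32 -> 39
  -46 -> 46 -> 46 -> 53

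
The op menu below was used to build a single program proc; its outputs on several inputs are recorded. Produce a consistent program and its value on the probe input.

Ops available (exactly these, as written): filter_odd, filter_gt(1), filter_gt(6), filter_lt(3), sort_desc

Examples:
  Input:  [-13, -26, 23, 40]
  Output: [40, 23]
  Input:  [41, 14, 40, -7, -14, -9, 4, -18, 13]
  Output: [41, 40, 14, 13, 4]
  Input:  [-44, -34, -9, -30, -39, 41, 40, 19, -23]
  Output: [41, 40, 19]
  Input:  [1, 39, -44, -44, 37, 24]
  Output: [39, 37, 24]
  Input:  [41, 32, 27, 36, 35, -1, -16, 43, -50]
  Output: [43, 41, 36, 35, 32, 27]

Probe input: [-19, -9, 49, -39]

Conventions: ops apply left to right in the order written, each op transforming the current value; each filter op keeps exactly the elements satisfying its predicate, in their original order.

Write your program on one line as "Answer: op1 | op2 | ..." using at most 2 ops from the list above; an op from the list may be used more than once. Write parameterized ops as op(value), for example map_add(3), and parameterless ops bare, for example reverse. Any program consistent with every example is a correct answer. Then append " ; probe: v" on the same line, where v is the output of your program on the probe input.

sort_desc | filter_gt(1) ; probe: [49]

Check, running the answer program on each example:
  [-13, -26, 23, 40] -> [40, 23, -13, -26] -> [40, 23]
  [41, 14, 40, -7, -14, -9, 4, -18, 13] -> [41, 40, 14, 13, 4, -7, -9, -14, -18] -> [41, 40, 14, 13, 4]
  [-44, -34, -9, -30, -39, 41, 40, 19, -23] -> [41, 40, 19, -9, -23, -30, -34, -39, -44] -> [41, 40, 19]
  [1, 39, -44, -44, 37, 24] -> [39, 37, 24, 1, -44, -44] -> [39, 37, 24]
  [41, 32, 27, 36, 35, -1, -16, 43, -50] -> [43, 41, 36, 35, 32, 27, -1, -16, -50] -> [43, 41, 36, 35, 32, 27]
  probe: [-19, -9, 49, -39] -> [49, -9, -19, -39] -> [49]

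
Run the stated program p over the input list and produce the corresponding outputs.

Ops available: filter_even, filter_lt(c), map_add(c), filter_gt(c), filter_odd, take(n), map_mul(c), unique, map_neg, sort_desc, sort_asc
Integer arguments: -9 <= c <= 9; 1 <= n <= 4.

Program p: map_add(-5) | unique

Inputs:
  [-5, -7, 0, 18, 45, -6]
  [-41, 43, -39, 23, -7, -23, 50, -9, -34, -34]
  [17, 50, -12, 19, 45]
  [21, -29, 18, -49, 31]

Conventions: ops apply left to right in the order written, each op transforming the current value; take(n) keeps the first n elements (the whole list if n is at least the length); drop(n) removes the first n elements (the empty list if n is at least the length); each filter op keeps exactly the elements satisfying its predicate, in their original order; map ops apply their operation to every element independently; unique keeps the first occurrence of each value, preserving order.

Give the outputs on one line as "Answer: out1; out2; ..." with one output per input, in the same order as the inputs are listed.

[-10, -12, -5, 13, 40, -11]; [-46, 38, -44, 18, -12, -28, 45, -14, -39]; [12, 45, -17, 14, 40]; [16, -34, 13, -54, 26]

Execution, op by op:
  [-5, -7, 0, 18, 45, -6] -> [-10, -12, -5, 13, 40, -11] -> [-10, -12, -5, 13, 40, -11]
  [-41, 43, -39, 23, -7, -23, 50, -9, -34, -34] -> [-46, 38, -44, 18, -12, -28, 45, -14, -39, -39] -> [-46, 38, -44, 18, -12, -28, 45, -14, -39]
  [17, 50, -12, 19, 45] -> [12, 45, -17, 14, 40] -> [12, 45, -17, 14, 40]
  [21, -29, 18, -49, 31] -> [16, -34, 13, -54, 26] -> [16, -34, 13, -54, 26]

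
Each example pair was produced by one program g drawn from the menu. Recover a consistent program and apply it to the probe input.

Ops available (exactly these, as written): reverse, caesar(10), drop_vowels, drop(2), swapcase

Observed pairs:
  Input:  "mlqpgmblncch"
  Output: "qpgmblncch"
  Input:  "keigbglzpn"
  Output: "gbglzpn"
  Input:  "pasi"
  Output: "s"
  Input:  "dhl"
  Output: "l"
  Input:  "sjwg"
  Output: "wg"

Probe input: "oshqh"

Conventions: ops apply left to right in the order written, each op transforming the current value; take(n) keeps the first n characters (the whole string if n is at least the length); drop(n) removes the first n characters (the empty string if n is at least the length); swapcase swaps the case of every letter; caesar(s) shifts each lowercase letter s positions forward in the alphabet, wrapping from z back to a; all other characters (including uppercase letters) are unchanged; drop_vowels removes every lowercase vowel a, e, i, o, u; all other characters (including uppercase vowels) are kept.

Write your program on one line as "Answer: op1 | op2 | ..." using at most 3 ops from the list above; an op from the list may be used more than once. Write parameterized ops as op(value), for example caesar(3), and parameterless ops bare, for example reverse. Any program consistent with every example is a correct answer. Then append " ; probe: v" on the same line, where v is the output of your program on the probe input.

drop(2) | drop_vowels ; probe: "hqh"

Check, running the answer program on each example:
  "mlqpgmblncch" -> "qpgmblncch" -> "qpgmblncch"
  "keigbglzpn" -> "igbglzpn" -> "gbglzpn"
  "pasi" -> "si" -> "s"
  "dhl" -> "l" -> "l"
  "sjwg" -> "wg" -> "wg"
  probe: "oshqh" -> "hqh" -> "hqh"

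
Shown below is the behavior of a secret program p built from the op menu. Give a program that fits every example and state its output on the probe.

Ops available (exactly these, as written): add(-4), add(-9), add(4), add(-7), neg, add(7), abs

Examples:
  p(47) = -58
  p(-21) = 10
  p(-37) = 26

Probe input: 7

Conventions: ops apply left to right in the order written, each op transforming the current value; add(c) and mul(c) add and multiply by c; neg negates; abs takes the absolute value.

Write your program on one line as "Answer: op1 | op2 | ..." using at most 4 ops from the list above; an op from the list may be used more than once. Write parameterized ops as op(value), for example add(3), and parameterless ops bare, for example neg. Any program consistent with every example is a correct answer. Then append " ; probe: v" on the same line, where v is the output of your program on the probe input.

add(4) | add(7) | neg ; probe: -18

Check, running the answer program on each example:
  47 -> 51 -> 58 -> -58
  -21 -> -17 -> -10 -> 10
  -37 -> -33 -> -26 -> 26
  probe: 7 -> 11 -> 18 -> -18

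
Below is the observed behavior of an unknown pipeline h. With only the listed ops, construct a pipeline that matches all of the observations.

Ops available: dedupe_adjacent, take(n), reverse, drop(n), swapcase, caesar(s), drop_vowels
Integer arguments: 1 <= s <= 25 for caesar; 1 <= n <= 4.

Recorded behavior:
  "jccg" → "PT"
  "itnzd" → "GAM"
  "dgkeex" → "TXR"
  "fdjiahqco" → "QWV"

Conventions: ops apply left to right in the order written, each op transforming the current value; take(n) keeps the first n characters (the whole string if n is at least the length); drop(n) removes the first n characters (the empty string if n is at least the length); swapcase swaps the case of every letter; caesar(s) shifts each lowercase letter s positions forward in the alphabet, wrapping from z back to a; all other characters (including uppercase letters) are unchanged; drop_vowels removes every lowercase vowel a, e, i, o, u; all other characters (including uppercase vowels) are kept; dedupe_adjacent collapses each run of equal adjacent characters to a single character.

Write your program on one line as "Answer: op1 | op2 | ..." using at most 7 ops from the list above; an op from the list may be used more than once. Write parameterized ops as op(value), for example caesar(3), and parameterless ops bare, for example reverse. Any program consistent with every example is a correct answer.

caesar(7) | caesar(6) | take(4) | dedupe_adjacent | swapcase | drop(1)

Check, running the answer program on each example:
  "jccg" -> "qjjn" -> "wppt" -> "wppt" -> "wpt" -> "WPT" -> "PT"
  "itnzd" -> "paugk" -> "vgamq" -> "vgam" -> "vgam" -> "VGAM" -> "GAM"
  "dgkeex" -> "knrlle" -> "qtxrrk" -> "qtxr" -> "qtxr" -> "QTXR" -> "TXR"
  "fdjiahqco" -> "mkqphoxjv" -> "sqwvnudpb" -> "sqwv" -> "sqwv" -> "SQWV" -> "QWV"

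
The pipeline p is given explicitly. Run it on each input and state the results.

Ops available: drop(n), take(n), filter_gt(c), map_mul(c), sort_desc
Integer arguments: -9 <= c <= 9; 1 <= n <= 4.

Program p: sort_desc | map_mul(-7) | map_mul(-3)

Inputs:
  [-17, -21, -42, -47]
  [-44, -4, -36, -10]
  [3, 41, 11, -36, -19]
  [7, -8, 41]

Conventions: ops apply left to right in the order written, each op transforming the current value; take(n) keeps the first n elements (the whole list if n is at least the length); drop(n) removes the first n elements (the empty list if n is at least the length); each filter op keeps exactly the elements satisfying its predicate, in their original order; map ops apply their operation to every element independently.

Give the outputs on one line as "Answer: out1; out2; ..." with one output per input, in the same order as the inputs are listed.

[-357, -441, -882, -987]; [-84, -210, -756, -924]; [861, 231, 63, -399, -756]; [861, 147, -168]

Execution, op by op:
  [-17, -21, -42, -47] -> [-17, -21, -42, -47] -> [119, 147, 294, 329] -> [-357, -441, -882, -987]
  [-44, -4, -36, -10] -> [-4, -10, -36, -44] -> [28, 70, 252, 308] -> [-84, -210, -756, -924]
  [3, 41, 11, -36, -19] -> [41, 11, 3, -19, -36] -> [-287, -77, -21, 133, 252] -> [861, 231, 63, -399, -756]
  [7, -8, 41] -> [41, 7, -8] -> [-287, -49, 56] -> [861, 147, -168]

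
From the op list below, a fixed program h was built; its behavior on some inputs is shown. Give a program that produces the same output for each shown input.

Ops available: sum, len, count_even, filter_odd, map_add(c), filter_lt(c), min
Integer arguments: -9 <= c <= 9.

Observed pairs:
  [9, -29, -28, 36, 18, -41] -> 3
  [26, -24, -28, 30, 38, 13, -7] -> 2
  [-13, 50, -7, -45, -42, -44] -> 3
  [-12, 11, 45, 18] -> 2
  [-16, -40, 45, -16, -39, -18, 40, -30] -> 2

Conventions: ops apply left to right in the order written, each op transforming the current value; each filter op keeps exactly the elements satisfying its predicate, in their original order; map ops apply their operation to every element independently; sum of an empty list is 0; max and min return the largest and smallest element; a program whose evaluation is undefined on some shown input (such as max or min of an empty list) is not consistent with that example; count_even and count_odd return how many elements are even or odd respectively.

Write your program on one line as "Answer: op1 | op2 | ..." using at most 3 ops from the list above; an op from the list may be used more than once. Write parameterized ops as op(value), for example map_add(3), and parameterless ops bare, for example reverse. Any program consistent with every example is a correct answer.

map_add(2) | filter_odd | len

Check, running the answer program on each example:
  [9, -29, -28, 36, 18, -41] -> [11, -27, -26, 38, 20, -39] -> [11, -27, -39] -> 3
  [26, -24, -28, 30, 38, 13, -7] -> [28, -22, -26, 32, 40, 15, -5] -> [15, -5] -> 2
  [-13, 50, -7, -45, -42, -44] -> [-11, 52, -5, -43, -40, -42] -> [-11, -5, -43] -> 3
  [-12, 11, 45, 18] -> [-10, 13, 47, 20] -> [13, 47] -> 2
  [-16, -40, 45, -16, -39, -18, 40, -30] -> [-14, -38, 47, -14, -37, -16, 42, -28] -> [47, -37] -> 2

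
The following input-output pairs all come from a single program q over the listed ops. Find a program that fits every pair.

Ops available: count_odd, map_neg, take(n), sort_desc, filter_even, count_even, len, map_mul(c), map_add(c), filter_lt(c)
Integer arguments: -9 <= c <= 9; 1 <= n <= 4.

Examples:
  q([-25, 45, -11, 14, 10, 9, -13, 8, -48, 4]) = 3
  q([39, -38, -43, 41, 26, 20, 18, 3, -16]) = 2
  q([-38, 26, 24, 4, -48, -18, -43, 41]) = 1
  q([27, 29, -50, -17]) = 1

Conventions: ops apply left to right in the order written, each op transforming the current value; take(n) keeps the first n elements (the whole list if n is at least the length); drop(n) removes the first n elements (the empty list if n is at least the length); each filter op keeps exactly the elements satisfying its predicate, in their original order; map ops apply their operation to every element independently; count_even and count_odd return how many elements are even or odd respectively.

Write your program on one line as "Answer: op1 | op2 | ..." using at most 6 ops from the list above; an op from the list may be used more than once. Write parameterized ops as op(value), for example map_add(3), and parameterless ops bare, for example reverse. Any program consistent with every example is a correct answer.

sort_desc | filter_lt(9) | map_add(-9) | filter_even | map_neg | count_even

Check, running the answer program on each example:
  [-25, 45, -11, 14, 10, 9, -13, 8, -48, 4] -> [45, 14, 10, 9, 8, 4, -11, -13, -25, -48] -> [8, 4, -11, -13, -25, -48] -> [-1, -5, -20, -22, -34, -57] -> [-20, -22, -34] -> [20, 22, 34] -> 3
  [39, -38, -43, 41, 26, 20, 18, 3, -16] -> [41, 39, 26, 20, 18, 3, -16, -38, -43] -> [3, -16, -38, -43] -> [-6, -25, -47, -52] -> [-6, -52] -> [6, 52] -> 2
  [-38, 26, 24, 4, -48, -18, -43, 41] -> [41, 26, 24, 4, -18, -38, -43, -48] -> [4, -18, -38, -43, -48] -> [-5, -27, -47, -52, -57] -> [-52] -> [52] -> 1
  [27, 29, -50, -17] -> [29, 27, -17, -50] -> [-17, -50] -> [-26, -59] -> [-26] -> [26] -> 1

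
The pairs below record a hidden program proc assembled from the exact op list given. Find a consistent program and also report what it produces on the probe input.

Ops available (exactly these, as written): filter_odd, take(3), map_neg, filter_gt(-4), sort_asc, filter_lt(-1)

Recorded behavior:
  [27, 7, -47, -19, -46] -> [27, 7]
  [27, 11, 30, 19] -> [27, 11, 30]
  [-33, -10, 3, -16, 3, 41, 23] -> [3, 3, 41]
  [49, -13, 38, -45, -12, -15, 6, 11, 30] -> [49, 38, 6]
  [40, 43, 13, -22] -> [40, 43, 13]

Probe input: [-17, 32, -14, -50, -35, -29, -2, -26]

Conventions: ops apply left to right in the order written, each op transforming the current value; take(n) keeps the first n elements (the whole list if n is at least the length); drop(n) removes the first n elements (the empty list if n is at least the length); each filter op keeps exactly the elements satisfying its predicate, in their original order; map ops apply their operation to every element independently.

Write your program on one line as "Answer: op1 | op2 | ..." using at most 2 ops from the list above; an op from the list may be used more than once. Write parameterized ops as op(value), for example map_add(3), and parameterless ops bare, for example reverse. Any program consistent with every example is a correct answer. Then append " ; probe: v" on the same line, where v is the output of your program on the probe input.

filter_gt(-4) | take(3) ; probe: [32, -2]

Check, running the answer program on each example:
  [27, 7, -47, -19, -46] -> [27, 7] -> [27, 7]
  [27, 11, 30, 19] -> [27, 11, 30, 19] -> [27, 11, 30]
  [-33, -10, 3, -16, 3, 41, 23] -> [3, 3, 41, 23] -> [3, 3, 41]
  [49, -13, 38, -45, -12, -15, 6, 11, 30] -> [49, 38, 6, 11, 30] -> [49, 38, 6]
  [40, 43, 13, -22] -> [40, 43, 13] -> [40, 43, 13]
  probe: [-17, 32, -14, -50, -35, -29, -2, -26] -> [32, -2] -> [32, -2]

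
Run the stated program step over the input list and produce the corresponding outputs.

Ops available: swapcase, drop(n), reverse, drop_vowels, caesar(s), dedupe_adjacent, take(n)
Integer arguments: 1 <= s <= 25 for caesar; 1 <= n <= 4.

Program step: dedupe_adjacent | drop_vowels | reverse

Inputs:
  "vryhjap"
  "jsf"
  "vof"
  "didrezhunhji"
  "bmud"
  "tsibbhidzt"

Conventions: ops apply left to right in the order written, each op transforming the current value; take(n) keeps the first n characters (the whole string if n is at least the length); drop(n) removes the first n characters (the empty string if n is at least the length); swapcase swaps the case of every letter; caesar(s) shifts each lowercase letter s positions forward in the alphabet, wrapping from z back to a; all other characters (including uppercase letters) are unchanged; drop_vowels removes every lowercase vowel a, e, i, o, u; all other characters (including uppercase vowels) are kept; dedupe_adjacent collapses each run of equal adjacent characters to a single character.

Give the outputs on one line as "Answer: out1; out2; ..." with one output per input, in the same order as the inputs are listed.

"pjhyrv"; "fsj"; "fv"; "jhnhzrdd"; "dmb"; "tzdhbst"

Execution, op by op:
  "vryhjap" -> "vryhjap" -> "vryhjp" -> "pjhyrv"
  "jsf" -> "jsf" -> "jsf" -> "fsj"
  "vof" -> "vof" -> "vf" -> "fv"
  "didrezhunhji" -> "didrezhunhji" -> "ddrzhnhj" -> "jhnhzrdd"
  "bmud" -> "bmud" -> "bmd" -> "dmb"
  "tsibbhidzt" -> "tsibhidzt" -> "tsbhdzt" -> "tzdhbst"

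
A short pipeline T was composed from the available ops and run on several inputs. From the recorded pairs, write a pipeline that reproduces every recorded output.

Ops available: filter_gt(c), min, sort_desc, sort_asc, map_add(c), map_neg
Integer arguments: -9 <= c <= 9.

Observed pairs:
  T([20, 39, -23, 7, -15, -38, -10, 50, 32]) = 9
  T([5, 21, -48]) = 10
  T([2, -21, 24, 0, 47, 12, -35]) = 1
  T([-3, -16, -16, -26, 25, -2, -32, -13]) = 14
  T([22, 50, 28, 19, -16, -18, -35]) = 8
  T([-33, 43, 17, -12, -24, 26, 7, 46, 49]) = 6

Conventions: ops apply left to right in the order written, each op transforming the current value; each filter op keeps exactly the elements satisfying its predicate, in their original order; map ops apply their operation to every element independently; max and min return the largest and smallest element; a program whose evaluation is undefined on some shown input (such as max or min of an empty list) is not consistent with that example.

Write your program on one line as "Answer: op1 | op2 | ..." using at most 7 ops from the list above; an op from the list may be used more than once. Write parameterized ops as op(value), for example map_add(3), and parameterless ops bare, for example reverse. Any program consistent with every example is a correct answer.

map_add(-5) | sort_desc | filter_gt(5) | map_add(-6) | sort_asc | min

Check, running the answer program on each example:
  [20, 39, -23, 7, -15, -38, -10, 50, 32] -> [15, 34, -28, 2, -20, -43, -15, 45, 27] -> [45, 34, 27, 15, 2, -15, -20, -28, -43] -> [45, 34, 27, 15] -> [39, 28, 21, 9] -> [9, 21, 28, 39] -> 9
  [5, 21, -48] -> [0, 16, -53] -> [16, 0, -53] -> [16] -> [10] -> [10] -> 10
  [2, -21, 24, 0, 47, 12, -35] -> [-3, -26, 19, -5, 42, 7, -40] -> [42, 19, 7, -3, -5, -26, -40] -> [42, 19, 7] -> [36, 13, 1] -> [1, 13, 36] -> 1
  [-3, -16, -16, -26, 25, -2, -32, -13] -> [-8, -21, -21, -31, 20, -7, -37, -18] -> [20, -7, -8, -18, -21, -21, -31, -37] -> [20] -> [14] -> [14] -> 14
  [22, 50, 28, 19, -16, -18, -35] -> [17, 45, 23, 14, -21, -23, -40] -> [45, 23, 17, 14, -21, -23, -40] -> [45, 23, 17, 14] -> [39, 17, 11, 8] -> [8, 11, 17, 39] -> 8
  [-33, 43, 17, -12, -24, 26, 7, 46, 49] -> [-38, 38, 12, -17, -29, 21, 2, 41, 44] -> [44, 41, 38, 21, 12, 2, -17, -29, -38] -> [44, 41, 38, 21, 12] -> [38, 35, 32, 15, 6] -> [6, 15, 32, 35, 38] -> 6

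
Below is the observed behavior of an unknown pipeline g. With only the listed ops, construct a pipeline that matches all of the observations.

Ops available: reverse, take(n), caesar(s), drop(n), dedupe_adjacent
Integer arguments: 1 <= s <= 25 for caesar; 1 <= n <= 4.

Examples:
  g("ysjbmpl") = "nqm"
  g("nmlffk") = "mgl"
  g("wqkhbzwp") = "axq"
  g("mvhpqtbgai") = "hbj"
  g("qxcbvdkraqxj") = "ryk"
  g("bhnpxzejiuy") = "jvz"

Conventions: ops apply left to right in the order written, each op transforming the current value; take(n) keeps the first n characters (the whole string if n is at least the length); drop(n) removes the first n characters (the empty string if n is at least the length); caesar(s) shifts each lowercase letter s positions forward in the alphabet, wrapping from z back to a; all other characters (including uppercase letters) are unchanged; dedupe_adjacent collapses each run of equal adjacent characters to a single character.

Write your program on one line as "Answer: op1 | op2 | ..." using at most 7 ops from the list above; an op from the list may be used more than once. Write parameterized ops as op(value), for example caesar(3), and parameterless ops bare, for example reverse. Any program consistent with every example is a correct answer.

dedupe_adjacent | caesar(24) | caesar(3) | reverse | take(3) | reverse

Check, running the answer program on each example:
  "ysjbmpl" -> "ysjbmpl" -> "wqhzknj" -> "ztkcnqm" -> "mqncktz" -> "mqn" -> "nqm"
  "nmlffk" -> "nmlfk" -> "lkjdi" -> "onmgl" -> "lgmno" -> "lgm" -> "mgl"
  "wqkhbzwp" -> "wqkhbzwp" -> "uoifzxun" -> "xrlicaxq" -> "qxacilrx" -> "qxa" -> "axq"
  "mvhpqtbgai" -> "mvhpqtbgai" -> "ktfnorzeyg" -> "nwiqruchbj" -> "jbhcurqiwn" -> "jbh" -> "hbj"
  "qxcbvdkraqxj" -> "qxcbvdkraqxj" -> "ovaztbipyovh" -> "rydcwelsbryk" -> "kyrbslewcdyr" -> "kyr" -> "ryk"
  "bhnpxzejiuy" -> "bhnpxzejiuy" -> "zflnvxchgsw" -> "cioqyafkjvz" -> "zvjkfayqoic" -> "zvj" -> "jvz"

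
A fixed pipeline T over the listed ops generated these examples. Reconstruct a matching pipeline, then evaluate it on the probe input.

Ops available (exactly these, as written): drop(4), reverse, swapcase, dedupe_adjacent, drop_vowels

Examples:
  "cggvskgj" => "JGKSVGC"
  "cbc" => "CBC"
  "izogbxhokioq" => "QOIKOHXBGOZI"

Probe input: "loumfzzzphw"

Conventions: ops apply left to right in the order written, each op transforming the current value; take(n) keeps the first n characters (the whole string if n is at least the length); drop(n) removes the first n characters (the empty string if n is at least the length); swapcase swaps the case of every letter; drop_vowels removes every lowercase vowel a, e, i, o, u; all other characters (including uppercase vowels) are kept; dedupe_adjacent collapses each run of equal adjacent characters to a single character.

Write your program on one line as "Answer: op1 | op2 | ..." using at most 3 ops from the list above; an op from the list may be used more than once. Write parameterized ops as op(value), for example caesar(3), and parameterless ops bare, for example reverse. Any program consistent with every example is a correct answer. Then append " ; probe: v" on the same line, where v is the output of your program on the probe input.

swapcase | reverse | dedupe_adjacent ; probe: "WHPZFMUOL"

Check, running the answer program on each example:
  "cggvskgj" -> "CGGVSKGJ" -> "JGKSVGGC" -> "JGKSVGC"
  "cbc" -> "CBC" -> "CBC" -> "CBC"
  "izogbxhokioq" -> "IZOGBXHOKIOQ" -> "QOIKOHXBGOZI" -> "QOIKOHXBGOZI"
  probe: "loumfzzzphw" -> "LOUMFZZZPHW" -> "WHPZZZFMUOL" -> "WHPZFMUOL"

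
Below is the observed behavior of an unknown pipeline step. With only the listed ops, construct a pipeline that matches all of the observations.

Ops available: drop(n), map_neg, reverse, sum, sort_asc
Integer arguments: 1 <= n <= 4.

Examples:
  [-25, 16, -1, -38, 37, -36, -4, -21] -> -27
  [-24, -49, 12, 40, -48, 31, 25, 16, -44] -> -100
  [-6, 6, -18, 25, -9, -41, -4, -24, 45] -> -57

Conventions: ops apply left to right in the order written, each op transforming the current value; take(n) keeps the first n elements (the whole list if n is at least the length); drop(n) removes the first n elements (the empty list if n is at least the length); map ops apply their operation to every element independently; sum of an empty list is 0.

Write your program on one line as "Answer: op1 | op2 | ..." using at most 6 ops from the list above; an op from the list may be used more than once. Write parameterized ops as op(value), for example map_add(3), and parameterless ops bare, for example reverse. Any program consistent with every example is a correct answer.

sort_asc | drop(3) | map_neg | reverse | sum

Check, running the answer program on each example:
  [-25, 16, -1, -38, 37, -36, -4, -21] -> [-38, -36, -25, -21, -4, -1, 16, 37] -> [-21, -4, -1, 16, 37] -> [21, 4, 1, -16, -37] -> [-37, -16, 1, 4, 21] -> -27
  [-24, -49, 12, 40, -48, 31, 25, 16, -44] -> [-49, -48, -44, -24, 12, 16, 25, 31, 40] -> [-24, 12, 16, 25, 31, 40] -> [24, -12, -16, -25, -31, -40] -> [-40, -31, -25, -16, -12, 24] -> -100
  [-6, 6, -18, 25, -9, -41, -4, -24, 45] -> [-41, -24, -18, -9, -6, -4, 6, 25, 45] -> [-9, -6, -4, 6, 25, 45] -> [9, 6, 4, -6, -25, -45] -> [-45, -25, -6, 4, 6, 9] -> -57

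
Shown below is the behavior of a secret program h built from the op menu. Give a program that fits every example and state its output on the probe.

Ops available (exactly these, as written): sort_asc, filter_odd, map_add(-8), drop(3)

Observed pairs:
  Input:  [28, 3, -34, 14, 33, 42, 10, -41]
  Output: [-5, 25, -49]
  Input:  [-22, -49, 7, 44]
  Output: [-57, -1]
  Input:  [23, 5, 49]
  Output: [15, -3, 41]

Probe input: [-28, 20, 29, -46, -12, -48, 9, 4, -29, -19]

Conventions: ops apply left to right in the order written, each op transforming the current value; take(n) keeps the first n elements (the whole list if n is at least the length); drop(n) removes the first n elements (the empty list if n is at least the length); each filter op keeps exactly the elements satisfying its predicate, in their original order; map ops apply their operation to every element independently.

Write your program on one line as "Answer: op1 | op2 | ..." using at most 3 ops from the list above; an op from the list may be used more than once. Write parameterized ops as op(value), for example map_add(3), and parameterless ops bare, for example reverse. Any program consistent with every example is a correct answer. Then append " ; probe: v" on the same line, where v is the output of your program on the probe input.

filter_odd | map_add(-8) ; probe: [21, 1, -37, -27]

Check, running the answer program on each example:
  [28, 3, -34, 14, 33, 42, 10, -41] -> [3, 33, -41] -> [-5, 25, -49]
  [-22, -49, 7, 44] -> [-49, 7] -> [-57, -1]
  [23, 5, 49] -> [23, 5, 49] -> [15, -3, 41]
  probe: [-28, 20, 29, -46, -12, -48, 9, 4, -29, -19] -> [29, 9, -29, -19] -> [21, 1, -37, -27]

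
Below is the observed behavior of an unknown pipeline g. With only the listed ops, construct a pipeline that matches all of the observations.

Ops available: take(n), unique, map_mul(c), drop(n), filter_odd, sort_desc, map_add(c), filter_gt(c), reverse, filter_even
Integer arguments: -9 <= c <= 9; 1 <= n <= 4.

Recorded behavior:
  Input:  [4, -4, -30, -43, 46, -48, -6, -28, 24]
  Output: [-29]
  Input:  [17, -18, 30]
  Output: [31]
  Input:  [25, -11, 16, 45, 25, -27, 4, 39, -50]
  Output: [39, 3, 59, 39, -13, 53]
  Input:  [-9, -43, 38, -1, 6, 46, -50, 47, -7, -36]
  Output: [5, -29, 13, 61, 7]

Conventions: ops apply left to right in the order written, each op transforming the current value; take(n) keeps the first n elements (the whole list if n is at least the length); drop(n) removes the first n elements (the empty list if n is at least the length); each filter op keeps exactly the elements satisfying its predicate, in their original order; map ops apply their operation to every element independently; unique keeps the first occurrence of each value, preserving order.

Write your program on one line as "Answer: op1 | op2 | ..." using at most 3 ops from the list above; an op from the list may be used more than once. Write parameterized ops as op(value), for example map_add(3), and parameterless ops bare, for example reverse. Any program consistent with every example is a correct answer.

filter_odd | map_add(9) | map_add(5)

Check, running the answer program on each example:
  [4, -4, -30, -43, 46, -48, -6, -28, 24] -> [-43] -> [-34] -> [-29]
  [17, -18, 30] -> [17] -> [26] -> [31]
  [25, -11, 16, 45, 25, -27, 4, 39, -50] -> [25, -11, 45, 25, -27, 39] -> [34, -2, 54, 34, -18, 48] -> [39, 3, 59, 39, -13, 53]
  [-9, -43, 38, -1, 6, 46, -50, 47, -7, -36] -> [-9, -43, -1, 47, -7] -> [0, -34, 8, 56, 2] -> [5, -29, 13, 61, 7]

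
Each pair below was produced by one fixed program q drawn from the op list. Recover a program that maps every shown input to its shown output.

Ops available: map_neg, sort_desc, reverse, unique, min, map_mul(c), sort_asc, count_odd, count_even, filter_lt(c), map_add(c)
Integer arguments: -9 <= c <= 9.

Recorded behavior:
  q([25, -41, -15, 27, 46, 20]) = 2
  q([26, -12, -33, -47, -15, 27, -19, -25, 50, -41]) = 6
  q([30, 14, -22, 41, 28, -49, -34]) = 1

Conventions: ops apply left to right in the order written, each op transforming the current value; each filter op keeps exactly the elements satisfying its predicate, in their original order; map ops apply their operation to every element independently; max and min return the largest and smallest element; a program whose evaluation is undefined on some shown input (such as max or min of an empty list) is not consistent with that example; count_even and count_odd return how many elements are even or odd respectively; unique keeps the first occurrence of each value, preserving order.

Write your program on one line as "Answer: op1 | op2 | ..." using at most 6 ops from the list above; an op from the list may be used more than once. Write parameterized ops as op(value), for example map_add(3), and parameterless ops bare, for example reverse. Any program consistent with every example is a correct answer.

map_add(-3) | filter_lt(5) | map_add(-1) | reverse | count_odd

Check, running the answer program on each example:
  [25, -41, -15, 27, 46, 20] -> [22, -44, -18, 24, 43, 17] -> [-44, -18] -> [-45, -19] -> [-19, -45] -> 2
  [26, -12, -33, -47, -15, 27, -19, -25, 50, -41] -> [23, -15, -36, -50, -18, 24, -22, -28, 47, -44] -> [-15, -36, -50, -18, -22, -28, -44] -> [-16, -37, -51, -19, -23, -29, -45] -> [-45, -29, -23, -19, -51, -37, -16] -> 6
  [30, 14, -22, 41, 28, -49, -34] -> [27, 11, -25, 38, 25, -52, -37] -> [-25, -52, -37] -> [-26, -53, -38] -> [-38, -53, -26] -> 1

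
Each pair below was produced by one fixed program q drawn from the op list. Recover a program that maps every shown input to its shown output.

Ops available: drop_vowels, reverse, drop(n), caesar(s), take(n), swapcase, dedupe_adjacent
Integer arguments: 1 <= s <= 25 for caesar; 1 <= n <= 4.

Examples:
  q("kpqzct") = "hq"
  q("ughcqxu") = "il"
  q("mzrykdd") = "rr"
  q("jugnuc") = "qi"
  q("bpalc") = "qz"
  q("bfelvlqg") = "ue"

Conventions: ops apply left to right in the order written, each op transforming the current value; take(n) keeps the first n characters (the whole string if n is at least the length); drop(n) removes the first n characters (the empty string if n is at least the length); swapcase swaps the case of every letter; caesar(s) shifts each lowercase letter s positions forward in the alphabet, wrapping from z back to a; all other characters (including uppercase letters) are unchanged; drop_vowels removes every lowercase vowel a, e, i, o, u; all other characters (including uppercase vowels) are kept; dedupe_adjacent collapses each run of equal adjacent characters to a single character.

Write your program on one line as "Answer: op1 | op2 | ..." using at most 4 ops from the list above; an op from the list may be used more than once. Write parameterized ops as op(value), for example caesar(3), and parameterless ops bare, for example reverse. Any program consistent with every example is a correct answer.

reverse | take(2) | caesar(14)

Check, running the answer program on each example:
  "kpqzct" -> "tczqpk" -> "tc" -> "hq"
  "ughcqxu" -> "uxqchgu" -> "ux" -> "il"
  "mzrykdd" -> "ddkyrzm" -> "dd" -> "rr"
  "jugnuc" -> "cunguj" -> "cu" -> "qi"
  "bpalc" -> "clapb" -> "cl" -> "qz"
  "bfelvlqg" -> "gqlvlefb" -> "gq" -> "ue"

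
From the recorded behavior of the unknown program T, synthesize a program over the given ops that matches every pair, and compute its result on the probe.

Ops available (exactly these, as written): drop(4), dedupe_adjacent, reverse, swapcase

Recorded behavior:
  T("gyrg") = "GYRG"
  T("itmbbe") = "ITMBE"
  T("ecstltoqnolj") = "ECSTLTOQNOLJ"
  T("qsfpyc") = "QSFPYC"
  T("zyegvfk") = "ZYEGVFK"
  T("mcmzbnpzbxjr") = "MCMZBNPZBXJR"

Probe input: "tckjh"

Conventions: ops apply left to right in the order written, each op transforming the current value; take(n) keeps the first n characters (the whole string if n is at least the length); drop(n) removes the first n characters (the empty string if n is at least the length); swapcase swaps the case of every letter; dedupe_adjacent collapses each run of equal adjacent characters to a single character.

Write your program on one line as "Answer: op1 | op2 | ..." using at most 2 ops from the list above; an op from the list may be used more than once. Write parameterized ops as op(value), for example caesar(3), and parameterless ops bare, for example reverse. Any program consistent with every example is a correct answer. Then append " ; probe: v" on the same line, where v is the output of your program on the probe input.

dedupe_adjacent | swapcase ; probe: "TCKJH"

Check, running the answer program on each example:
  "gyrg" -> "gyrg" -> "GYRG"
  "itmbbe" -> "itmbe" -> "ITMBE"
  "ecstltoqnolj" -> "ecstltoqnolj" -> "ECSTLTOQNOLJ"
  "qsfpyc" -> "qsfpyc" -> "QSFPYC"
  "zyegvfk" -> "zyegvfk" -> "ZYEGVFK"
  "mcmzbnpzbxjr" -> "mcmzbnpzbxjr" -> "MCMZBNPZBXJR"
  probe: "tckjh" -> "tckjh" -> "TCKJH"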